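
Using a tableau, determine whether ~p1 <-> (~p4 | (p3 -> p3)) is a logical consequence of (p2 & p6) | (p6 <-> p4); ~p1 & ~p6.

Yes

Initial set: {((p2 & p6) | (p6 <-> p4)); (~p1 & ~p6); ~(~p1 <-> (~p4 | (p3 -> p3)))}.
(~p1 & ~p6): α-rule — add ~p1, ~p6.
((p2 & p6) | (p6 <-> p4)): β-rule — branch into (p2 & p6)  //  (p6 <-> p4).
  branch 1 (add (p2 & p6)):
    (p2 & p6): α-rule — add p2, p6.
    × closes — contains both p6 and ~p6.
  branch 2 (add (p6 <-> p4)):
    ~(~p1 <-> (~p4 | (p3 -> p3))): β-rule — branch into ~p1, ~(~p4 | (p3 -> p3))  //  ~~p1, (~p4 | (p3 -> p3)).
      branch 2.1 (add ~p1, ~(~p4 | (p3 -> p3))):
        ~(~p4 | (p3 -> p3)): α-rule — add ~~p4, ~(p3 -> p3).
        ~(p3 -> p3): α-rule — add p3, ~p3.
        × closes — contains both p3 and ~p3.
      branch 2.2 (add ~~p1, (~p4 | (p3 -> p3))):
        × closes — contains both p1 and ~p1.
All 3 branches close.
Every branch closed, so the premises entail the conclusion.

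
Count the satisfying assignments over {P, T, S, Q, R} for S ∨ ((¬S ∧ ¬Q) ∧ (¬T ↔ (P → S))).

20

Initial set: {(S ∨ ((¬S ∧ ¬Q) ∧ (¬T ↔ (P → S))))}.
(S ∨ ((¬S ∧ ¬Q) ∧ (¬T ↔ (P → S)))): β-rule — branch into S  //  ((¬S ∧ ¬Q) ∧ (¬T ↔ (P → S))).
  branch 1 (add S):
    ○ open, literals {S=T}.
  branch 2 (add ((¬S ∧ ¬Q) ∧ (¬T ↔ (P → S)))):
    ((¬S ∧ ¬Q) ∧ (¬T ↔ (P → S))): α-rule — add (¬S ∧ ¬Q), (¬T ↔ (P → S)).
    (¬S ∧ ¬Q): α-rule — add ¬S, ¬Q.
    (¬T ↔ (P → S)): β-rule — branch into ¬T, (P → S)  //  ¬¬T, ¬(P → S).
      branch 2.1 (add ¬T, (P → S)):
        (P → S): β-rule — branch into ¬P  //  S.
          branch 2.1.1 (add ¬P):
            ○ open, literals {P=F, Q=F, S=F, T=F}.
          branch 2.1.2 (add S):
            × closes — contains both S and ¬S.
      branch 2.2 (add ¬¬T, ¬(P → S)):
        ¬(P → S): α-rule — add P, ¬S.
        ○ open, literals {P=T, Q=F, S=F, T=T}.
1 branch closed, 3 open.
Each open branch fixes some atoms; the unmentioned ones are free. Counting distinct full assignments: branch {S=T} (P, T, Q, R) contributes 16 new; branch {P=F, Q=F, S=F, T=F} (R) contributes 2 new; branch {P=T, Q=F, S=F, T=T} (R) contributes 2 new. Total: 20.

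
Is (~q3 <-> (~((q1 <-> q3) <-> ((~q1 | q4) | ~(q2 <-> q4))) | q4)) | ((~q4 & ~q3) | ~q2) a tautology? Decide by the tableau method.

Not valid

Assume the negation and expand:
Initial set: {F ((~q3 <-> (~((q1 <-> q3) <-> ((~q1 | q4) | ~(q2 <-> q4))) | q4)) | ((~q4 & ~q3) | ~q2))}.
F ((~q3 <-> (~((q1 <-> q3) <-> ((~q1 | q4) | ~(q2 <-> q4))) | q4)) | ((~q4 & ~q3) | ~q2)): α-rule — add F (~q3 <-> (~((q1 <-> q3) <-> ((~q1 | q4) | ~(q2 <-> q4))) | q4)), F ((~q4 & ~q3) | ~q2).
F ((~q4 & ~q3) | ~q2): α-rule — add F (~q4 & ~q3), F ~q2.
F (~q3 <-> (~((q1 <-> q3) <-> ((~q1 | q4) | ~(q2 <-> q4))) | q4)): β-rule — branch into T ~q3, F (~((q1 <-> q3) <-> ((~q1 | q4) | ~(q2 <-> q4))) | q4)  //  F ~q3, T (~((q1 <-> q3) <-> ((~q1 | q4) | ~(q2 <-> q4))) | q4).
  branch 1 (add T ~q3, F (~((q1 <-> q3) <-> ((~q1 | q4) | ~(q2 <-> q4))) | q4)):
    F (~((q1 <-> q3) <-> ((~q1 | q4) | ~(q2 <-> q4))) | q4): α-rule — add F ~((q1 <-> q3) <-> ((~q1 | q4) | ~(q2 <-> q4))), F q4.
    F (~q4 & ~q3): β-rule — branch into F ~q4  //  F ~q3.
      branch 1.1 (add F ~q4):
        × closes — contains both q4 and ~q4.
      branch 1.2 (add F ~q3):
        × closes — contains both q3 and ~q3.
  branch 2 (add F ~q3, T (~((q1 <-> q3) <-> ((~q1 | q4) | ~(q2 <-> q4))) | q4)):
    F (~q4 & ~q3): β-rule — branch into F ~q4  //  F ~q3.
      branch 2.1 (add F ~q4):
        T (~((q1 <-> q3) <-> ((~q1 | q4) | ~(q2 <-> q4))) | q4): β-rule — branch into T ~((q1 <-> q3) <-> ((~q1 | q4) | ~(q2 <-> q4)))  //  T q4.
          branch 2.1.1 (add T ~((q1 <-> q3) <-> ((~q1 | q4) | ~(q2 <-> q4)))):
            T ~((q1 <-> q3) <-> ((~q1 | q4) | ~(q2 <-> q4))): β-rule — branch into T (q1 <-> q3), F ((~q1 | q4) | ~(q2 <-> q4))  //  F (q1 <-> q3), T ((~q1 | q4) | ~(q2 <-> q4)).
              branch 2.1.1.1 (add T (q1 <-> q3), F ((~q1 | q4) | ~(q2 <-> q4))):
                F ((~q1 | q4) | ~(q2 <-> q4)): α-rule — add F (~q1 | q4), F ~(q2 <-> q4).
                F (~q1 | q4): α-rule — add F ~q1, F q4.
                × closes — contains both q4 and ~q4.
              branch 2.1.1.2 (add F (q1 <-> q3), T ((~q1 | q4) | ~(q2 <-> q4))):
                F (q1 <-> q3): β-rule — branch into T q1, F q3  //  F q1, T q3.
                  branch 2.1.1.2.1 (add T q1, F q3):
                    × closes — contains both q3 and ~q3.
                  branch 2.1.1.2.2 (add F q1, T q3):
                    T ((~q1 | q4) | ~(q2 <-> q4)): β-rule — branch into T (~q1 | q4)  //  T ~(q2 <-> q4).
                      branch 2.1.1.2.2.1 (add T (~q1 | q4)):
                        T (~q1 | q4): β-rule — branch into T ~q1  //  T q4.
                          branch 2.1.1.2.2.1.1 (add T ~q1):
                            ○ open, literals {q1=0, q2=1, q3=1, q4=1}.
                          branch 2.1.1.2.2.1.2 (add T q4):
                            ○ open, literals {q1=0, q2=1, q3=1, q4=1}.
                      branch 2.1.1.2.2.2 (add T ~(q2 <-> q4)):
                        T ~(q2 <-> q4): β-rule — branch into T q2, F q4  //  F q2, T q4.
                          branch 2.1.1.2.2.2.1 (add T q2, F q4):
                            × closes — contains both q4 and ~q4.
                          branch 2.1.1.2.2.2.2 (add F q2, T q4):
                            × closes — contains both q2 and ~q2.
          branch 2.1.2 (add T q4):
            ○ open, literals {q2=1, q3=1, q4=1}.
      branch 2.2 (add F ~q3):
        T (~((q1 <-> q3) <-> ((~q1 | q4) | ~(q2 <-> q4))) | q4): β-rule — branch into T ~((q1 <-> q3) <-> ((~q1 | q4) | ~(q2 <-> q4)))  //  T q4.
          branch 2.2.1 (add T ~((q1 <-> q3) <-> ((~q1 | q4) | ~(q2 <-> q4)))):
            T ~((q1 <-> q3) <-> ((~q1 | q4) | ~(q2 <-> q4))): β-rule — branch into T (q1 <-> q3), F ((~q1 | q4) | ~(q2 <-> q4))  //  F (q1 <-> q3), T ((~q1 | q4) | ~(q2 <-> q4)).
              branch 2.2.1.1 (add T (q1 <-> q3), F ((~q1 | q4) | ~(q2 <-> q4))):
                F ((~q1 | q4) | ~(q2 <-> q4)): α-rule — add F (~q1 | q4), F ~(q2 <-> q4).
                F (~q1 | q4): α-rule — add F ~q1, F q4.
                T (q1 <-> q3): β-rule — branch into T q1, T q3  //  F q1, F q3.
                  branch 2.2.1.1.1 (add T q1, T q3):
                    F ~(q2 <-> q4): β-rule — branch into T q2, T q4  //  F q2, F q4.
                      branch 2.2.1.1.1.1 (add T q2, T q4):
                        × closes — contains both q4 and ~q4.
                      branch 2.2.1.1.1.2 (add F q2, F q4):
                        × closes — contains both q2 and ~q2.
                  branch 2.2.1.1.2 (add F q1, F q3):
                    × closes — contains both q1 and ~q1.
              branch 2.2.1.2 (add F (q1 <-> q3), T ((~q1 | q4) | ~(q2 <-> q4))):
                F (q1 <-> q3): β-rule — branch into T q1, F q3  //  F q1, T q3.
                  branch 2.2.1.2.1 (add T q1, F q3):
                    × closes — contains both q3 and ~q3.
                  branch 2.2.1.2.2 (add F q1, T q3):
                    T ((~q1 | q4) | ~(q2 <-> q4)): β-rule — branch into T (~q1 | q4)  //  T ~(q2 <-> q4).
                      branch 2.2.1.2.2.1 (add T (~q1 | q4)):
                        T (~q1 | q4): β-rule — branch into T ~q1  //  T q4.
                          branch 2.2.1.2.2.1.1 (add T ~q1):
                            ○ open, literals {q1=0, q2=1, q3=1}.
                          branch 2.2.1.2.2.1.2 (add T q4):
                            ○ open, literals {q1=0, q2=1, q3=1, q4=1}.
                      branch 2.2.1.2.2.2 (add T ~(q2 <-> q4)):
                        T ~(q2 <-> q4): β-rule — branch into T q2, F q4  //  F q2, T q4.
                          branch 2.2.1.2.2.2.1 (add T q2, F q4):
                            ○ open, literals {q1=0, q2=1, q3=1, q4=0}.
                          branch 2.2.1.2.2.2.2 (add F q2, T q4):
                            × closes — contains both q2 and ~q2.
          branch 2.2.2 (add T q4):
            ○ open, literals {q2=1, q3=1, q4=1}.
11 branches closed, 7 open.
An open branch gives a countermodel: q1=0, q2=1, q3=1, q4=1 (unmentioned atoms arbitrary); under it the original formula is false.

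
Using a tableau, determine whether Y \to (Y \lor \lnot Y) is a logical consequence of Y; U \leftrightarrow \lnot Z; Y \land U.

Yes

Initial set: {Y; (U \leftrightarrow \lnot Z); (Y \land U); \lnot (Y \to (Y \lor \lnot Y))}.
(Y \land U): α-rule — add Y, U.
\lnot (Y \to (Y \lor \lnot Y)): α-rule — add Y, \lnot (Y \lor \lnot Y).
\lnot (Y \lor \lnot Y): α-rule — add \lnot Y, \lnot \lnot Y.
× closes — contains both Y and \lnot Y.
All 1 branch closes.
Every branch closed, so the premises entail the conclusion.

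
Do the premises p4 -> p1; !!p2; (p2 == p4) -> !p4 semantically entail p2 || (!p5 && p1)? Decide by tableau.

Initial set: {T (p4 -> p1); T !!p2; T ((p2 == p4) -> !p4); F (p2 || (!p5 && p1))}.
T !!p2: drop double negation, giving T p2.
F (p2 || (!p5 && p1)): α-rule — add F p2, F (!p5 && p1).
× closes — contains both p2 and !p2.
All 1 branch closes.
Every branch closed, so the premises entail the conclusion.

Yes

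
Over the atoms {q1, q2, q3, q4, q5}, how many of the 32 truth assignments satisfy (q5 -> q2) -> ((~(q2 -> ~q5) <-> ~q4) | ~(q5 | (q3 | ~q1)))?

22

Initial set: {T ((q5 -> q2) -> ((~(q2 -> ~q5) <-> ~q4) | ~(q5 | (q3 | ~q1))))}.
T ((q5 -> q2) -> ((~(q2 -> ~q5) <-> ~q4) | ~(q5 | (q3 | ~q1)))): β-rule — branch into F (q5 -> q2)  //  T ((~(q2 -> ~q5) <-> ~q4) | ~(q5 | (q3 | ~q1))).
  branch 1 (add F (q5 -> q2)):
    F (q5 -> q2): α-rule — add T q5, F q2.
    ○ open, literals {q2=false, q5=true}.
  branch 2 (add T ((~(q2 -> ~q5) <-> ~q4) | ~(q5 | (q3 | ~q1)))):
    T ((~(q2 -> ~q5) <-> ~q4) | ~(q5 | (q3 | ~q1))): β-rule — branch into T (~(q2 -> ~q5) <-> ~q4)  //  T ~(q5 | (q3 | ~q1)).
      branch 2.1 (add T (~(q2 -> ~q5) <-> ~q4)):
        T (~(q2 -> ~q5) <-> ~q4): β-rule — branch into T ~(q2 -> ~q5), T ~q4  //  F ~(q2 -> ~q5), F ~q4.
          branch 2.1.1 (add T ~(q2 -> ~q5), T ~q4):
            T ~(q2 -> ~q5): α-rule — add T q2, F ~q5.
            ○ open, literals {q2=true, q4=false, q5=true}.
          branch 2.1.2 (add F ~(q2 -> ~q5), F ~q4):
            F ~(q2 -> ~q5): β-rule — branch into F q2  //  T ~q5.
              branch 2.1.2.1 (add F q2):
                ○ open, literals {q2=false, q4=true}.
              branch 2.1.2.2 (add T ~q5):
                ○ open, literals {q4=true, q5=false}.
      branch 2.2 (add T ~(q5 | (q3 | ~q1))):
        T ~(q5 | (q3 | ~q1)): α-rule — add F q5, F (q3 | ~q1).
        F (q3 | ~q1): α-rule — add F q3, F ~q1.
        ○ open, literals {q1=true, q3=false, q5=false}.
0 branches closed, 5 open.
Each open branch fixes some atoms; the unmentioned ones are free. Counting distinct full assignments: branch {q2=false, q5=true} (q1, q3, q4) contributes 8 new; branch {q2=true, q4=false, q5=true} (q1, q3) contributes 4 new; branch {q2=false, q4=true} (q1, q3, q5) contributes 4 new; branch {q4=true, q5=false} (q1, q2, q3) contributes 4 new; branch {q1=true, q3=false, q5=false} (q2, q4) contributes 2 new. Total: 22.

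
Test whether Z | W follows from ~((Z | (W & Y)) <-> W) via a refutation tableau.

Yes

Initial set: {~((Z | (W & Y)) <-> W); ~(Z | W)}.
~(Z | W): α-rule — add ~Z, ~W.
~((Z | (W & Y)) <-> W): β-rule — branch into (Z | (W & Y)), ~W  //  ~(Z | (W & Y)), W.
  branch 1 (add (Z | (W & Y)), ~W):
    (Z | (W & Y)): β-rule — branch into Z  //  (W & Y).
      branch 1.1 (add Z):
        × closes — contains both Z and ~Z.
      branch 1.2 (add (W & Y)):
        (W & Y): α-rule — add W, Y.
        × closes — contains both W and ~W.
  branch 2 (add ~(Z | (W & Y)), W):
    × closes — contains both W and ~W.
All 3 branches close.
Every branch closed, so the premises entail the conclusion.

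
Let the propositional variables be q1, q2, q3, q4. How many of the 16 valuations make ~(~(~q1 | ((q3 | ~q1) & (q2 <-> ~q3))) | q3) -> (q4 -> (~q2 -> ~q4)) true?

15

Initial set: {(~(~(~q1 | ((q3 | ~q1) & (q2 <-> ~q3))) | q3) -> (q4 -> (~q2 -> ~q4)))}.
(~(~(~q1 | ((q3 | ~q1) & (q2 <-> ~q3))) | q3) -> (q4 -> (~q2 -> ~q4))): β-rule — branch into ~~(~(~q1 | ((q3 | ~q1) & (q2 <-> ~q3))) | q3)  //  (q4 -> (~q2 -> ~q4)).
  branch 1 (add ~~(~(~q1 | ((q3 | ~q1) & (q2 <-> ~q3))) | q3)):
    ~~(~(~q1 | ((q3 | ~q1) & (q2 <-> ~q3))) | q3): β-rule — branch into ~(~q1 | ((q3 | ~q1) & (q2 <-> ~q3)))  //  q3.
      branch 1.1 (add ~(~q1 | ((q3 | ~q1) & (q2 <-> ~q3)))):
        ~(~q1 | ((q3 | ~q1) & (q2 <-> ~q3))): α-rule — add ~~q1, ~((q3 | ~q1) & (q2 <-> ~q3)).
        ~((q3 | ~q1) & (q2 <-> ~q3)): β-rule — branch into ~(q3 | ~q1)  //  ~(q2 <-> ~q3).
          branch 1.1.1 (add ~(q3 | ~q1)):
            ~(q3 | ~q1): α-rule — add ~q3, ~~q1.
            ○ open, literals {q1=true, q3=false}.
          branch 1.1.2 (add ~(q2 <-> ~q3)):
            ~(q2 <-> ~q3): β-rule — branch into q2, ~~q3  //  ~q2, ~q3.
              branch 1.1.2.1 (add q2, ~~q3):
                ○ open, literals {q1=true, q2=true, q3=true}.
              branch 1.1.2.2 (add ~q2, ~q3):
                ○ open, literals {q1=true, q2=false, q3=false}.
      branch 1.2 (add q3):
        ○ open, literals {q3=true}.
  branch 2 (add (q4 -> (~q2 -> ~q4))):
    (q4 -> (~q2 -> ~q4)): β-rule — branch into ~q4  //  (~q2 -> ~q4).
      branch 2.1 (add ~q4):
        ○ open, literals {q4=false}.
      branch 2.2 (add (~q2 -> ~q4)):
        (~q2 -> ~q4): β-rule — branch into ~~q2  //  ~q4.
          branch 2.2.1 (add ~~q2):
            ○ open, literals {q2=true}.
          branch 2.2.2 (add ~q4):
            ○ open, literals {q4=false}.
0 branches closed, 7 open.
Each open branch fixes some atoms; the unmentioned ones are free. Counting distinct full assignments: branch {q1=true, q3=false} (q2, q4) contributes 4 new; branch {q1=true, q2=true, q3=true} (q4) contributes 2 new; branch {q1=true, q2=false, q3=false} (q4) contributes 0 new; branch {q3=true} (q1, q2, q4) contributes 6 new; branch {q4=false} (q1, q2, q3) contributes 2 new; branch {q2=true} (q1, q3, q4) contributes 1 new; branch {q4=false} (q1, q2, q3) contributes 0 new. Total: 15.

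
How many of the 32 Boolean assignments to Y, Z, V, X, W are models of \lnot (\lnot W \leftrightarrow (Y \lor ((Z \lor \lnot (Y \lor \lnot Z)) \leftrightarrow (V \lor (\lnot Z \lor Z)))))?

Initial set: {\lnot (\lnot W \leftrightarrow (Y \lor ((Z \lor \lnot (Y \lor \lnot Z)) \leftrightarrow (V \lor (\lnot Z \lor Z)))))}.
\lnot (\lnot W \leftrightarrow (Y \lor ((Z \lor \lnot (Y \lor \lnot Z)) \leftrightarrow (V \lor (\lnot Z \lor Z))))): β-rule — branch into \lnot W, \lnot (Y \lor ((Z \lor \lnot (Y \lor \lnot Z)) \leftrightarrow (V \lor (\lnot Z \lor Z))))  //  \lnot \lnot W, (Y \lor ((Z \lor \lnot (Y \lor \lnot Z)) \leftrightarrow (V \lor (\lnot Z \lor Z)))).
  branch 1 (add \lnot W, \lnot (Y \lor ((Z \lor \lnot (Y \lor \lnot Z)) \leftrightarrow (V \lor (\lnot Z \lor Z))))):
    \lnot (Y \lor ((Z \lor \lnot (Y \lor \lnot Z)) \leftrightarrow (V \lor (\lnot Z \lor Z)))): α-rule — add \lnot Y, \lnot ((Z \lor \lnot (Y \lor \lnot Z)) \leftrightarrow (V \lor (\lnot Z \lor Z))).
    \lnot ((Z \lor \lnot (Y \lor \lnot Z)) \leftrightarrow (V \lor (\lnot Z \lor Z))): β-rule — branch into (Z \lor \lnot (Y \lor \lnot Z)), \lnot (V \lor (\lnot Z \lor Z))  //  \lnot (Z \lor \lnot (Y \lor \lnot Z)), (V \lor (\lnot Z \lor Z)).
      branch 1.1 (add (Z \lor \lnot (Y \lor \lnot Z)), \lnot (V \lor (\lnot Z \lor Z))):
        \lnot (V \lor (\lnot Z \lor Z)): α-rule — add \lnot V, \lnot (\lnot Z \lor Z).
        \lnot (\lnot Z \lor Z): α-rule — add \lnot \lnot Z, \lnot Z.
        × closes — contains both Z and \lnot Z.
      branch 1.2 (add \lnot (Z \lor \lnot (Y \lor \lnot Z)), (V \lor (\lnot Z \lor Z))):
        \lnot (Z \lor \lnot (Y \lor \lnot Z)): α-rule — add \lnot Z, \lnot \lnot (Y \lor \lnot Z).
        (V \lor (\lnot Z \lor Z)): β-rule — branch into V  //  (\lnot Z \lor Z).
          branch 1.2.1 (add V):
            \lnot \lnot (Y \lor \lnot Z): β-rule — branch into Y  //  \lnot Z.
              branch 1.2.1.1 (add Y):
                × closes — contains both Y and \lnot Y.
              branch 1.2.1.2 (add \lnot Z):
                ○ open, literals {V=1, W=0, Y=0, Z=0}.
          branch 1.2.2 (add (\lnot Z \lor Z)):
            \lnot \lnot (Y \lor \lnot Z): β-rule — branch into Y  //  \lnot Z.
              branch 1.2.2.1 (add Y):
                × closes — contains both Y and \lnot Y.
              branch 1.2.2.2 (add \lnot Z):
                (\lnot Z \lor Z): β-rule — branch into \lnot Z  //  Z.
                  branch 1.2.2.2.1 (add \lnot Z):
                    ○ open, literals {W=0, Y=0, Z=0}.
                  branch 1.2.2.2.2 (add Z):
                    × closes — contains both Z and \lnot Z.
  branch 2 (add \lnot \lnot W, (Y \lor ((Z \lor \lnot (Y \lor \lnot Z)) \leftrightarrow (V \lor (\lnot Z \lor Z))))):
    (Y \lor ((Z \lor \lnot (Y \lor \lnot Z)) \leftrightarrow (V \lor (\lnot Z \lor Z)))): β-rule — branch into Y  //  ((Z \lor \lnot (Y \lor \lnot Z)) \leftrightarrow (V \lor (\lnot Z \lor Z))).
      branch 2.1 (add Y):
        ○ open, literals {W=1, Y=1}.
      branch 2.2 (add ((Z \lor \lnot (Y \lor \lnot Z)) \leftrightarrow (V \lor (\lnot Z \lor Z)))):
        ((Z \lor \lnot (Y \lor \lnot Z)) \leftrightarrow (V \lor (\lnot Z \lor Z))): β-rule — branch into (Z \lor \lnot (Y \lor \lnot Z)), (V \lor (\lnot Z \lor Z))  //  \lnot (Z \lor \lnot (Y \lor \lnot Z)), \lnot (V \lor (\lnot Z \lor Z)).
          branch 2.2.1 (add (Z \lor \lnot (Y \lor \lnot Z)), (V \lor (\lnot Z \lor Z))):
            (Z \lor \lnot (Y \lor \lnot Z)): β-rule — branch into Z  //  \lnot (Y \lor \lnot Z).
              branch 2.2.1.1 (add Z):
                (V \lor (\lnot Z \lor Z)): β-rule — branch into V  //  (\lnot Z \lor Z).
                  branch 2.2.1.1.1 (add V):
                    ○ open, literals {V=1, W=1, Z=1}.
                  branch 2.2.1.1.2 (add (\lnot Z \lor Z)):
                    (\lnot Z \lor Z): β-rule — branch into \lnot Z  //  Z.
                      branch 2.2.1.1.2.1 (add \lnot Z):
                        × closes — contains both Z and \lnot Z.
                      branch 2.2.1.1.2.2 (add Z):
                        ○ open, literals {W=1, Z=1}.
              branch 2.2.1.2 (add \lnot (Y \lor \lnot Z)):
                \lnot (Y \lor \lnot Z): α-rule — add \lnot Y, \lnot \lnot Z.
                (V \lor (\lnot Z \lor Z)): β-rule — branch into V  //  (\lnot Z \lor Z).
                  branch 2.2.1.2.1 (add V):
                    ○ open, literals {V=1, W=1, Y=0, Z=1}.
                  branch 2.2.1.2.2 (add (\lnot Z \lor Z)):
                    (\lnot Z \lor Z): β-rule — branch into \lnot Z  //  Z.
                      branch 2.2.1.2.2.1 (add \lnot Z):
                        × closes — contains both Z and \lnot Z.
                      branch 2.2.1.2.2.2 (add Z):
                        ○ open, literals {W=1, Y=0, Z=1}.
          branch 2.2.2 (add \lnot (Z \lor \lnot (Y \lor \lnot Z)), \lnot (V \lor (\lnot Z \lor Z))):
            \lnot (Z \lor \lnot (Y \lor \lnot Z)): α-rule — add \lnot Z, \lnot \lnot (Y \lor \lnot Z).
            \lnot (V \lor (\lnot Z \lor Z)): α-rule — add \lnot V, \lnot (\lnot Z \lor Z).
            \lnot (\lnot Z \lor Z): α-rule — add \lnot \lnot Z, \lnot Z.
            × closes — contains both Z and \lnot Z.
7 branches closed, 7 open.
Each open branch fixes some atoms; the unmentioned ones are free. Counting distinct full assignments: branch {V=1, W=0, Y=0, Z=0} (X) contributes 2 new; branch {W=0, Y=0, Z=0} (V, X) contributes 2 new; branch {W=1, Y=1} (Z, V, X) contributes 8 new; branch {V=1, W=1, Z=1} (Y, X) contributes 2 new; branch {W=1, Z=1} (Y, V, X) contributes 2 new; branch {V=1, W=1, Y=0, Z=1} (X) contributes 0 new; branch {W=1, Y=0, Z=1} (V, X) contributes 0 new. Total: 16.

16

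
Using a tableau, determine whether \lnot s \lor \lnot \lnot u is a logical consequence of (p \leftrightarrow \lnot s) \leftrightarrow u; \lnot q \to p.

Initial set: {T ((p \leftrightarrow \lnot s) \leftrightarrow u); T (\lnot q \to p); F (\lnot s \lor \lnot \lnot u)}.
F (\lnot s \lor \lnot \lnot u): α-rule — add F \lnot s, F \lnot \lnot u.
F \lnot \lnot u: drop double negation, giving F u.
T ((p \leftrightarrow \lnot s) \leftrightarrow u): β-rule — branch into T (p \leftrightarrow \lnot s), T u  //  F (p \leftrightarrow \lnot s), F u.
  branch 1 (add T (p \leftrightarrow \lnot s), T u):
    × closes — contains both u and \lnot u.
  branch 2 (add F (p \leftrightarrow \lnot s), F u):
    T (\lnot q \to p): β-rule — branch into F \lnot q  //  T p.
      branch 2.1 (add F \lnot q):
        F (p \leftrightarrow \lnot s): β-rule — branch into T p, F \lnot s  //  F p, T \lnot s.
          branch 2.1.1 (add T p, F \lnot s):
            ○ open, literals {p=true, q=true, s=true, u=false}.
          branch 2.1.2 (add F p, T \lnot s):
            × closes — contains both s and \lnot s.
      branch 2.2 (add T p):
        F (p \leftrightarrow \lnot s): β-rule — branch into T p, F \lnot s  //  F p, T \lnot s.
          branch 2.2.1 (add T p, F \lnot s):
            ○ open, literals {p=true, s=true, u=false}.
          branch 2.2.2 (add F p, T \lnot s):
            × closes — contains both p and \lnot p.
3 branches closed, 2 open.
An open branch gives a countermodel: p=true, q=true, s=true, u=false (unmentioned atoms arbitrary); the premises hold there but the conclusion fails.

No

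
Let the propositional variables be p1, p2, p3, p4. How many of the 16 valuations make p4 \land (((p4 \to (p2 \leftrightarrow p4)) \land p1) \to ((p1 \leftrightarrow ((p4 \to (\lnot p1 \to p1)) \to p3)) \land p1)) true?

Initial set: {T (p4 \land (((p4 \to (p2 \leftrightarrow p4)) \land p1) \to ((p1 \leftrightarrow ((p4 \to (\lnot p1 \to p1)) \to p3)) \land p1)))}.
T (p4 \land (((p4 \to (p2 \leftrightarrow p4)) \land p1) \to ((p1 \leftrightarrow ((p4 \to (\lnot p1 \to p1)) \to p3)) \land p1))): α-rule — add T p4, T (((p4 \to (p2 \leftrightarrow p4)) \land p1) \to ((p1 \leftrightarrow ((p4 \to (\lnot p1 \to p1)) \to p3)) \land p1)).
T (((p4 \to (p2 \leftrightarrow p4)) \land p1) \to ((p1 \leftrightarrow ((p4 \to (\lnot p1 \to p1)) \to p3)) \land p1)): β-rule — branch into F ((p4 \to (p2 \leftrightarrow p4)) \land p1)  //  T ((p1 \leftrightarrow ((p4 \to (\lnot p1 \to p1)) \to p3)) \land p1).
  branch 1 (add F ((p4 \to (p2 \leftrightarrow p4)) \land p1)):
    F ((p4 \to (p2 \leftrightarrow p4)) \land p1): β-rule — branch into F (p4 \to (p2 \leftrightarrow p4))  //  F p1.
      branch 1.1 (add F (p4 \to (p2 \leftrightarrow p4))):
        F (p4 \to (p2 \leftrightarrow p4)): α-rule — add T p4, F (p2 \leftrightarrow p4).
        F (p2 \leftrightarrow p4): β-rule — branch into T p2, F p4  //  F p2, T p4.
          branch 1.1.1 (add T p2, F p4):
            × closes — contains both p4 and \lnot p4.
          branch 1.1.2 (add F p2, T p4):
            ○ open, literals {p2=0, p4=1}.
      branch 1.2 (add F p1):
        ○ open, literals {p1=0, p4=1}.
  branch 2 (add T ((p1 \leftrightarrow ((p4 \to (\lnot p1 \to p1)) \to p3)) \land p1)):
    T ((p1 \leftrightarrow ((p4 \to (\lnot p1 \to p1)) \to p3)) \land p1): α-rule — add T (p1 \leftrightarrow ((p4 \to (\lnot p1 \to p1)) \to p3)), T p1.
    T (p1 \leftrightarrow ((p4 \to (\lnot p1 \to p1)) \to p3)): β-rule — branch into T p1, T ((p4 \to (\lnot p1 \to p1)) \to p3)  //  F p1, F ((p4 \to (\lnot p1 \to p1)) \to p3).
      branch 2.1 (add T p1, T ((p4 \to (\lnot p1 \to p1)) \to p3)):
        T ((p4 \to (\lnot p1 \to p1)) \to p3): β-rule — branch into F (p4 \to (\lnot p1 \to p1))  //  T p3.
          branch 2.1.1 (add F (p4 \to (\lnot p1 \to p1))):
            F (p4 \to (\lnot p1 \to p1)): α-rule — add T p4, F (\lnot p1 \to p1).
            F (\lnot p1 \to p1): α-rule — add T \lnot p1, F p1.
            × closes — contains both p1 and \lnot p1.
          branch 2.1.2 (add T p3):
            ○ open, literals {p1=1, p3=1, p4=1}.
      branch 2.2 (add F p1, F ((p4 \to (\lnot p1 \to p1)) \to p3)):
        × closes — contains both p1 and \lnot p1.
3 branches closed, 3 open.
Each open branch fixes some atoms; the unmentioned ones are free. Counting distinct full assignments: branch {p2=0, p4=1} (p1, p3) contributes 4 new; branch {p1=0, p4=1} (p2, p3) contributes 2 new; branch {p1=1, p3=1, p4=1} (p2) contributes 1 new. Total: 7.

7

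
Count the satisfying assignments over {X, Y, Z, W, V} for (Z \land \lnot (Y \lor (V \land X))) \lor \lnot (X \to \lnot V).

14

Initial set: {((Z \land \lnot (Y \lor (V \land X))) \lor \lnot (X \to \lnot V))}.
((Z \land \lnot (Y \lor (V \land X))) \lor \lnot (X \to \lnot V)): β-rule — branch into (Z \land \lnot (Y \lor (V \land X)))  //  \lnot (X \to \lnot V).
  branch 1 (add (Z \land \lnot (Y \lor (V \land X)))):
    (Z \land \lnot (Y \lor (V \land X))): α-rule — add Z, \lnot (Y \lor (V \land X)).
    \lnot (Y \lor (V \land X)): α-rule — add \lnot Y, \lnot (V \land X).
    \lnot (V \land X): β-rule — branch into \lnot V  //  \lnot X.
      branch 1.1 (add \lnot V):
        ○ open, literals {V=0, Y=0, Z=1}.
      branch 1.2 (add \lnot X):
        ○ open, literals {X=0, Y=0, Z=1}.
  branch 2 (add \lnot (X \to \lnot V)):
    \lnot (X \to \lnot V): α-rule — add X, \lnot \lnot V.
    ○ open, literals {V=1, X=1}.
0 branches closed, 3 open.
Each open branch fixes some atoms; the unmentioned ones are free. Counting distinct full assignments: branch {V=0, Y=0, Z=1} (X, W) contributes 4 new; branch {X=0, Y=0, Z=1} (W, V) contributes 2 new; branch {V=1, X=1} (Y, Z, W) contributes 8 new. Total: 14.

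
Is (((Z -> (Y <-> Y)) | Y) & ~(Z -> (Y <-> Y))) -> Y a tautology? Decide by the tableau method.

Assume the negation and expand:
Initial set: {F ((((Z -> (Y <-> Y)) | Y) & ~(Z -> (Y <-> Y))) -> Y)}.
F ((((Z -> (Y <-> Y)) | Y) & ~(Z -> (Y <-> Y))) -> Y): α-rule — add T (((Z -> (Y <-> Y)) | Y) & ~(Z -> (Y <-> Y))), F Y.
T (((Z -> (Y <-> Y)) | Y) & ~(Z -> (Y <-> Y))): α-rule — add T ((Z -> (Y <-> Y)) | Y), T ~(Z -> (Y <-> Y)).
T ~(Z -> (Y <-> Y)): α-rule — add T Z, F (Y <-> Y).
T ((Z -> (Y <-> Y)) | Y): β-rule — branch into T (Z -> (Y <-> Y))  //  T Y.
  branch 1 (add T (Z -> (Y <-> Y))):
    F (Y <-> Y): β-rule — branch into T Y, F Y  //  F Y, T Y.
      branch 1.1 (add T Y, F Y):
        × closes — contains both Y and ~Y.
      branch 1.2 (add F Y, T Y):
        × closes — contains both Y and ~Y.
  branch 2 (add T Y):
    × closes — contains both Y and ~Y.
All 3 branches close.
Every branch closed, so the negation is unsatisfiable and the formula is valid.

Valid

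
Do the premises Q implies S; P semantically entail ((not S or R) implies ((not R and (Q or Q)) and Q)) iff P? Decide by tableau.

Initial set: {(Q implies S); P; not (((not S or R) implies ((not R and (Q or Q)) and Q)) iff P)}.
(Q implies S): β-rule — branch into not Q  //  S.
  branch 1 (add not Q):
    not (((not S or R) implies ((not R and (Q or Q)) and Q)) iff P): β-rule — branch into ((not S or R) implies ((not R and (Q or Q)) and Q)), not P  //  not ((not S or R) implies ((not R and (Q or Q)) and Q)), P.
      branch 1.1 (add ((not S or R) implies ((not R and (Q or Q)) and Q)), not P):
        × closes — contains both P and not P.
      branch 1.2 (add not ((not S or R) implies ((not R and (Q or Q)) and Q)), P):
        not ((not S or R) implies ((not R and (Q or Q)) and Q)): α-rule — add (not S or R), not ((not R and (Q or Q)) and Q).
        (not S or R): β-rule — branch into not S  //  R.
          branch 1.2.1 (add not S):
            not ((not R and (Q or Q)) and Q): β-rule — branch into not (not R and (Q or Q))  //  not Q.
              branch 1.2.1.1 (add not (not R and (Q or Q))):
                not (not R and (Q or Q)): β-rule — branch into not not R  //  not (Q or Q).
                  branch 1.2.1.1.1 (add not not R):
                    ○ open, literals {P=1, Q=0, R=1, S=0}.
                  branch 1.2.1.1.2 (add not (Q or Q)):
                    not (Q or Q): α-rule — add not Q, not Q.
                    ○ open, literals {P=1, Q=0, S=0}.
              branch 1.2.1.2 (add not Q):
                ○ open, literals {P=1, Q=0, S=0}.
          branch 1.2.2 (add R):
            not ((not R and (Q or Q)) and Q): β-rule — branch into not (not R and (Q or Q))  //  not Q.
              branch 1.2.2.1 (add not (not R and (Q or Q))):
                not (not R and (Q or Q)): β-rule — branch into not not R  //  not (Q or Q).
                  branch 1.2.2.1.1 (add not not R):
                    ○ open, literals {P=1, Q=0, R=1}.
                  branch 1.2.2.1.2 (add not (Q or Q)):
                    not (Q or Q): α-rule — add not Q, not Q.
                    ○ open, literals {P=1, Q=0, R=1}.
              branch 1.2.2.2 (add not Q):
                ○ open, literals {P=1, Q=0, R=1}.
  branch 2 (add S):
    not (((not S or R) implies ((not R and (Q or Q)) and Q)) iff P): β-rule — branch into ((not S or R) implies ((not R and (Q or Q)) and Q)), not P  //  not ((not S or R) implies ((not R and (Q or Q)) and Q)), P.
      branch 2.1 (add ((not S or R) implies ((not R and (Q or Q)) and Q)), not P):
        × closes — contains both P and not P.
      branch 2.2 (add not ((not S or R) implies ((not R and (Q or Q)) and Q)), P):
        not ((not S or R) implies ((not R and (Q or Q)) and Q)): α-rule — add (not S or R), not ((not R and (Q or Q)) and Q).
        (not S or R): β-rule — branch into not S  //  R.
          branch 2.2.1 (add not S):
            × closes — contains both S and not S.
          branch 2.2.2 (add R):
            not ((not R and (Q or Q)) and Q): β-rule — branch into not (not R and (Q or Q))  //  not Q.
              branch 2.2.2.1 (add not (not R and (Q or Q))):
                not (not R and (Q or Q)): β-rule — branch into not not R  //  not (Q or Q).
                  branch 2.2.2.1.1 (add not not R):
                    ○ open, literals {P=1, R=1, S=1}.
                  branch 2.2.2.1.2 (add not (Q or Q)):
                    not (Q or Q): α-rule — add not Q, not Q.
                    ○ open, literals {P=1, Q=0, R=1, S=1}.
              branch 2.2.2.2 (add not Q):
                ○ open, literals {P=1, Q=0, R=1, S=1}.
3 branches closed, 9 open.
An open branch gives a countermodel: P=1, Q=0, R=1, S=0 (unmentioned atoms arbitrary); the premises hold there but the conclusion fails.

No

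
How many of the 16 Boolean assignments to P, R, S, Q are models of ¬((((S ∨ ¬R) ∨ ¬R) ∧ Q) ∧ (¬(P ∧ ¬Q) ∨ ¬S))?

Initial set: {¬((((S ∨ ¬R) ∨ ¬R) ∧ Q) ∧ (¬(P ∧ ¬Q) ∨ ¬S))}.
¬((((S ∨ ¬R) ∨ ¬R) ∧ Q) ∧ (¬(P ∧ ¬Q) ∨ ¬S)): β-rule — branch into ¬(((S ∨ ¬R) ∨ ¬R) ∧ Q)  //  ¬(¬(P ∧ ¬Q) ∨ ¬S).
  branch 1 (add ¬(((S ∨ ¬R) ∨ ¬R) ∧ Q)):
    ¬(((S ∨ ¬R) ∨ ¬R) ∧ Q): β-rule — branch into ¬((S ∨ ¬R) ∨ ¬R)  //  ¬Q.
      branch 1.1 (add ¬((S ∨ ¬R) ∨ ¬R)):
        ¬((S ∨ ¬R) ∨ ¬R): α-rule — add ¬(S ∨ ¬R), ¬¬R.
        ¬(S ∨ ¬R): α-rule — add ¬S, ¬¬R.
        ○ open, literals {R=T, S=F}.
      branch 1.2 (add ¬Q):
        ○ open, literals {Q=F}.
  branch 2 (add ¬(¬(P ∧ ¬Q) ∨ ¬S)):
    ¬(¬(P ∧ ¬Q) ∨ ¬S): α-rule — add ¬¬(P ∧ ¬Q), ¬¬S.
    ¬¬(P ∧ ¬Q): α-rule — add P, ¬Q.
    ○ open, literals {P=T, Q=F, S=T}.
0 branches closed, 3 open.
Each open branch fixes some atoms; the unmentioned ones are free. Counting distinct full assignments: branch {R=T, S=F} (P, Q) contributes 4 new; branch {Q=F} (P, R, S) contributes 6 new; branch {P=T, Q=F, S=T} (R) contributes 0 new. Total: 10.

10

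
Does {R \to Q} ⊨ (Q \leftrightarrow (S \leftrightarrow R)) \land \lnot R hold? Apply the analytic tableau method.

Initial set: {(R \to Q); \lnot ((Q \leftrightarrow (S \leftrightarrow R)) \land \lnot R)}.
(R \to Q): β-rule — branch into \lnot R  //  Q.
  branch 1 (add \lnot R):
    \lnot ((Q \leftrightarrow (S \leftrightarrow R)) \land \lnot R): β-rule — branch into \lnot (Q \leftrightarrow (S \leftrightarrow R))  //  \lnot \lnot R.
      branch 1.1 (add \lnot (Q \leftrightarrow (S \leftrightarrow R))):
        \lnot (Q \leftrightarrow (S \leftrightarrow R)): β-rule — branch into Q, \lnot (S \leftrightarrow R)  //  \lnot Q, (S \leftrightarrow R).
          branch 1.1.1 (add Q, \lnot (S \leftrightarrow R)):
            \lnot (S \leftrightarrow R): β-rule — branch into S, \lnot R  //  \lnot S, R.
              branch 1.1.1.1 (add S, \lnot R):
                ○ open, literals {Q=true, R=false, S=true}.
              branch 1.1.1.2 (add \lnot S, R):
                × closes — contains both R and \lnot R.
          branch 1.1.2 (add \lnot Q, (S \leftrightarrow R)):
            (S \leftrightarrow R): β-rule — branch into S, R  //  \lnot S, \lnot R.
              branch 1.1.2.1 (add S, R):
                × closes — contains both R and \lnot R.
              branch 1.1.2.2 (add \lnot S, \lnot R):
                ○ open, literals {Q=false, R=false, S=false}.
      branch 1.2 (add \lnot \lnot R):
        × closes — contains both R and \lnot R.
  branch 2 (add Q):
    \lnot ((Q \leftrightarrow (S \leftrightarrow R)) \land \lnot R): β-rule — branch into \lnot (Q \leftrightarrow (S \leftrightarrow R))  //  \lnot \lnot R.
      branch 2.1 (add \lnot (Q \leftrightarrow (S \leftrightarrow R))):
        \lnot (Q \leftrightarrow (S \leftrightarrow R)): β-rule — branch into Q, \lnot (S \leftrightarrow R)  //  \lnot Q, (S \leftrightarrow R).
          branch 2.1.1 (add Q, \lnot (S \leftrightarrow R)):
            \lnot (S \leftrightarrow R): β-rule — branch into S, \lnot R  //  \lnot S, R.
              branch 2.1.1.1 (add S, \lnot R):
                ○ open, literals {Q=true, R=false, S=true}.
              branch 2.1.1.2 (add \lnot S, R):
                ○ open, literals {Q=true, R=true, S=false}.
          branch 2.1.2 (add \lnot Q, (S \leftrightarrow R)):
            × closes — contains both Q and \lnot Q.
      branch 2.2 (add \lnot \lnot R):
        ○ open, literals {Q=true, R=true}.
4 branches closed, 5 open.
An open branch gives a countermodel: Q=true, R=false, S=true (unmentioned atoms arbitrary); the premises hold there but the conclusion fails.

No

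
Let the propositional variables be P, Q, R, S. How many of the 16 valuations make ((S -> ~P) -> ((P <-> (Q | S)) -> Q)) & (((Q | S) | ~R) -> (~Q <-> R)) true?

Initial set: {(((S -> ~P) -> ((P <-> (Q | S)) -> Q)) & (((Q | S) | ~R) -> (~Q <-> R)))}.
(((S -> ~P) -> ((P <-> (Q | S)) -> Q)) & (((Q | S) | ~R) -> (~Q <-> R))): α-rule — add ((S -> ~P) -> ((P <-> (Q | S)) -> Q)), (((Q | S) | ~R) -> (~Q <-> R)).
((S -> ~P) -> ((P <-> (Q | S)) -> Q)): β-rule — branch into ~(S -> ~P)  //  ((P <-> (Q | S)) -> Q).
  branch 1 (add ~(S -> ~P)):
    ~(S -> ~P): α-rule — add S, ~~P.
    (((Q | S) | ~R) -> (~Q <-> R)): β-rule — branch into ~((Q | S) | ~R)  //  (~Q <-> R).
      branch 1.1 (add ~((Q | S) | ~R)):
        ~((Q | S) | ~R): α-rule — add ~(Q | S), ~~R.
        ~(Q | S): α-rule — add ~Q, ~S.
        × closes — contains both S and ~S.
      branch 1.2 (add (~Q <-> R)):
        (~Q <-> R): β-rule — branch into ~Q, R  //  ~~Q, ~R.
          branch 1.2.1 (add ~Q, R):
            ○ open, literals {P=true, Q=false, R=true, S=true}.
          branch 1.2.2 (add ~~Q, ~R):
            ○ open, literals {P=true, Q=true, R=false, S=true}.
  branch 2 (add ((P <-> (Q | S)) -> Q)):
    (((Q | S) | ~R) -> (~Q <-> R)): β-rule — branch into ~((Q | S) | ~R)  //  (~Q <-> R).
      branch 2.1 (add ~((Q | S) | ~R)):
        ~((Q | S) | ~R): α-rule — add ~(Q | S), ~~R.
        ~(Q | S): α-rule — add ~Q, ~S.
        ((P <-> (Q | S)) -> Q): β-rule — branch into ~(P <-> (Q | S))  //  Q.
          branch 2.1.1 (add ~(P <-> (Q | S))):
            ~(P <-> (Q | S)): β-rule — branch into P, ~(Q | S)  //  ~P, (Q | S).
              branch 2.1.1.1 (add P, ~(Q | S)):
                ~(Q | S): α-rule — add ~Q, ~S.
                ○ open, literals {P=true, Q=false, R=true, S=false}.
              branch 2.1.1.2 (add ~P, (Q | S)):
                (Q | S): β-rule — branch into Q  //  S.
                  branch 2.1.1.2.1 (add Q):
                    × closes — contains both Q and ~Q.
                  branch 2.1.1.2.2 (add S):
                    × closes — contains both S and ~S.
          branch 2.1.2 (add Q):
            × closes — contains both Q and ~Q.
      branch 2.2 (add (~Q <-> R)):
        ((P <-> (Q | S)) -> Q): β-rule — branch into ~(P <-> (Q | S))  //  Q.
          branch 2.2.1 (add ~(P <-> (Q | S))):
            (~Q <-> R): β-rule — branch into ~Q, R  //  ~~Q, ~R.
              branch 2.2.1.1 (add ~Q, R):
                ~(P <-> (Q | S)): β-rule — branch into P, ~(Q | S)  //  ~P, (Q | S).
                  branch 2.2.1.1.1 (add P, ~(Q | S)):
                    ~(Q | S): α-rule — add ~Q, ~S.
                    ○ open, literals {P=true, Q=false, R=true, S=false}.
                  branch 2.2.1.1.2 (add ~P, (Q | S)):
                    (Q | S): β-rule — branch into Q  //  S.
                      branch 2.2.1.1.2.1 (add Q):
                        × closes — contains both Q and ~Q.
                      branch 2.2.1.1.2.2 (add S):
                        ○ open, literals {P=false, Q=false, R=true, S=true}.
              branch 2.2.1.2 (add ~~Q, ~R):
                ~(P <-> (Q | S)): β-rule — branch into P, ~(Q | S)  //  ~P, (Q | S).
                  branch 2.2.1.2.1 (add P, ~(Q | S)):
                    ~(Q | S): α-rule — add ~Q, ~S.
                    × closes — contains both Q and ~Q.
                  branch 2.2.1.2.2 (add ~P, (Q | S)):
                    (Q | S): β-rule — branch into Q  //  S.
                      branch 2.2.1.2.2.1 (add Q):
                        ○ open, literals {P=false, Q=true, R=false}.
                      branch 2.2.1.2.2.2 (add S):
                        ○ open, literals {P=false, Q=true, R=false, S=true}.
          branch 2.2.2 (add Q):
            (~Q <-> R): β-rule — branch into ~Q, R  //  ~~Q, ~R.
              branch 2.2.2.1 (add ~Q, R):
                × closes — contains both Q and ~Q.
              branch 2.2.2.2 (add ~~Q, ~R):
                ○ open, literals {Q=true, R=false}.
7 branches closed, 8 open.
Each open branch fixes some atoms; the unmentioned ones are free. Counting distinct full assignments: branch {P=true, Q=false, R=true, S=true} (none free) contributes 1 new; branch {P=true, Q=true, R=false, S=true} (none free) contributes 1 new; branch {P=true, Q=false, R=true, S=false} (none free) contributes 1 new; branch {P=true, Q=false, R=true, S=false} (none free) contributes 0 new; branch {P=false, Q=false, R=true, S=true} (none free) contributes 1 new; branch {P=false, Q=true, R=false} (S) contributes 2 new; branch {P=false, Q=true, R=false, S=true} (none free) contributes 0 new; branch {Q=true, R=false} (P, S) contributes 1 new. Total: 7.

7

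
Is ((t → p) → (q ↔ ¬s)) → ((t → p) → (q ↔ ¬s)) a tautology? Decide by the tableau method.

Assume the negation and expand:
Initial set: {¬(((t → p) → (q ↔ ¬s)) → ((t → p) → (q ↔ ¬s)))}.
¬(((t → p) → (q ↔ ¬s)) → ((t → p) → (q ↔ ¬s))): α-rule — add ((t → p) → (q ↔ ¬s)), ¬((t → p) → (q ↔ ¬s)).
¬((t → p) → (q ↔ ¬s)): α-rule — add (t → p), ¬(q ↔ ¬s).
((t → p) → (q ↔ ¬s)): β-rule — branch into ¬(t → p)  //  (q ↔ ¬s).
  branch 1 (add ¬(t → p)):
    ¬(t → p): α-rule — add t, ¬p.
    (t → p): β-rule — branch into ¬t  //  p.
      branch 1.1 (add ¬t):
        × closes — contains both t and ¬t.
      branch 1.2 (add p):
        × closes — contains both p and ¬p.
  branch 2 (add (q ↔ ¬s)):
    (t → p): β-rule — branch into ¬t  //  p.
      branch 2.1 (add ¬t):
        ¬(q ↔ ¬s): β-rule — branch into q, ¬¬s  //  ¬q, ¬s.
          branch 2.1.1 (add q, ¬¬s):
            (q ↔ ¬s): β-rule — branch into q, ¬s  //  ¬q, ¬¬s.
              branch 2.1.1.1 (add q, ¬s):
                × closes — contains both s and ¬s.
              branch 2.1.1.2 (add ¬q, ¬¬s):
                × closes — contains both q and ¬q.
          branch 2.1.2 (add ¬q, ¬s):
            (q ↔ ¬s): β-rule — branch into q, ¬s  //  ¬q, ¬¬s.
              branch 2.1.2.1 (add q, ¬s):
                × closes — contains both q and ¬q.
              branch 2.1.2.2 (add ¬q, ¬¬s):
                × closes — contains both s and ¬s.
      branch 2.2 (add p):
        ¬(q ↔ ¬s): β-rule — branch into q, ¬¬s  //  ¬q, ¬s.
          branch 2.2.1 (add q, ¬¬s):
            (q ↔ ¬s): β-rule — branch into q, ¬s  //  ¬q, ¬¬s.
              branch 2.2.1.1 (add q, ¬s):
                × closes — contains both s and ¬s.
              branch 2.2.1.2 (add ¬q, ¬¬s):
                × closes — contains both q and ¬q.
          branch 2.2.2 (add ¬q, ¬s):
            (q ↔ ¬s): β-rule — branch into q, ¬s  //  ¬q, ¬¬s.
              branch 2.2.2.1 (add q, ¬s):
                × closes — contains both q and ¬q.
              branch 2.2.2.2 (add ¬q, ¬¬s):
                × closes — contains both s and ¬s.
All 10 branches close.
Every branch closed, so the negation is unsatisfiable and the formula is valid.

Valid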